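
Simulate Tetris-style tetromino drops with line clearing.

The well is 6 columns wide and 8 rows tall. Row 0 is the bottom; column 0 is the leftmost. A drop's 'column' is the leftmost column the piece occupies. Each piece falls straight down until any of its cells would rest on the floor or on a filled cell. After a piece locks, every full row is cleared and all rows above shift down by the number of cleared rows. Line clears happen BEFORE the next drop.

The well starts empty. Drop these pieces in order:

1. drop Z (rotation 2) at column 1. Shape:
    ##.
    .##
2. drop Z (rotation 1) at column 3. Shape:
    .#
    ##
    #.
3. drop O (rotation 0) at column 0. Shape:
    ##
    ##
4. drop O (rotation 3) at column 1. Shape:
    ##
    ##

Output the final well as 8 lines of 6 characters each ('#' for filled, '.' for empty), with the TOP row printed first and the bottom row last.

Answer: ......
......
.##...
.##...
##..#.
##.##.
.###..
..##..

Derivation:
Drop 1: Z rot2 at col 1 lands with bottom-row=0; cleared 0 line(s) (total 0); column heights now [0 2 2 1 0 0], max=2
Drop 2: Z rot1 at col 3 lands with bottom-row=1; cleared 0 line(s) (total 0); column heights now [0 2 2 3 4 0], max=4
Drop 3: O rot0 at col 0 lands with bottom-row=2; cleared 0 line(s) (total 0); column heights now [4 4 2 3 4 0], max=4
Drop 4: O rot3 at col 1 lands with bottom-row=4; cleared 0 line(s) (total 0); column heights now [4 6 6 3 4 0], max=6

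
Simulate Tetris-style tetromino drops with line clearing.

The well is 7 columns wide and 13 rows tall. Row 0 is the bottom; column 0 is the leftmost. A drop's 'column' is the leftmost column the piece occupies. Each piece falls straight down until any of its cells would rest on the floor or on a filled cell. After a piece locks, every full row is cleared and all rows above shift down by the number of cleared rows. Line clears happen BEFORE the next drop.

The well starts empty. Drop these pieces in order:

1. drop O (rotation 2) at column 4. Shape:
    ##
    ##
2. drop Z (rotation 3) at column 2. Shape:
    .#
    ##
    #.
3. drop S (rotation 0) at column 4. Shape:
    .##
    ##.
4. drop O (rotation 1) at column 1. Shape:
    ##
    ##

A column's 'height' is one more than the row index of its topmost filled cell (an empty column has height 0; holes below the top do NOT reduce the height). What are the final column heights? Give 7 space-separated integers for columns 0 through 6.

Drop 1: O rot2 at col 4 lands with bottom-row=0; cleared 0 line(s) (total 0); column heights now [0 0 0 0 2 2 0], max=2
Drop 2: Z rot3 at col 2 lands with bottom-row=0; cleared 0 line(s) (total 0); column heights now [0 0 2 3 2 2 0], max=3
Drop 3: S rot0 at col 4 lands with bottom-row=2; cleared 0 line(s) (total 0); column heights now [0 0 2 3 3 4 4], max=4
Drop 4: O rot1 at col 1 lands with bottom-row=2; cleared 0 line(s) (total 0); column heights now [0 4 4 3 3 4 4], max=4

Answer: 0 4 4 3 3 4 4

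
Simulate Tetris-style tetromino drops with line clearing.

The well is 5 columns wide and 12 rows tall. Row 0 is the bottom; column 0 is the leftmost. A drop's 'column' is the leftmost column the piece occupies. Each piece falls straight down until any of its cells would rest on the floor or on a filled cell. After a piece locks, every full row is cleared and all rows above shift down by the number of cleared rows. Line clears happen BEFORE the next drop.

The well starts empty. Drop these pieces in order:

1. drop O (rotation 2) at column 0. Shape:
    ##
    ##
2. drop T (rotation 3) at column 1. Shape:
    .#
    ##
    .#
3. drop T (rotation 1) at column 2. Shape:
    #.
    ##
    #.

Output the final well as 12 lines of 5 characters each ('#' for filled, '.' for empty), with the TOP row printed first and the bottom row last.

Answer: .....
.....
.....
.....
.....
..#..
..##.
..#..
..#..
.##..
###..
##...

Derivation:
Drop 1: O rot2 at col 0 lands with bottom-row=0; cleared 0 line(s) (total 0); column heights now [2 2 0 0 0], max=2
Drop 2: T rot3 at col 1 lands with bottom-row=1; cleared 0 line(s) (total 0); column heights now [2 3 4 0 0], max=4
Drop 3: T rot1 at col 2 lands with bottom-row=4; cleared 0 line(s) (total 0); column heights now [2 3 7 6 0], max=7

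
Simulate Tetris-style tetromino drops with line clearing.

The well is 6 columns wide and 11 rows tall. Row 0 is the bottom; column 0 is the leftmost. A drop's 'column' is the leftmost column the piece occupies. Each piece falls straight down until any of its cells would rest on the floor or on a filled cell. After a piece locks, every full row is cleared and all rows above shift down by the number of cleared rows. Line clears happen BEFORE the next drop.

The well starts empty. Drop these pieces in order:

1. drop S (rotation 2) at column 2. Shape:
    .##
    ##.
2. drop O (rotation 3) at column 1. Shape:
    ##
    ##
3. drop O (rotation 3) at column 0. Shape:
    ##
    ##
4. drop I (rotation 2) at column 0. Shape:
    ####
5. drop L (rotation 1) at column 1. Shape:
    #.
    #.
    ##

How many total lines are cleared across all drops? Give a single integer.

Drop 1: S rot2 at col 2 lands with bottom-row=0; cleared 0 line(s) (total 0); column heights now [0 0 1 2 2 0], max=2
Drop 2: O rot3 at col 1 lands with bottom-row=1; cleared 0 line(s) (total 0); column heights now [0 3 3 2 2 0], max=3
Drop 3: O rot3 at col 0 lands with bottom-row=3; cleared 0 line(s) (total 0); column heights now [5 5 3 2 2 0], max=5
Drop 4: I rot2 at col 0 lands with bottom-row=5; cleared 0 line(s) (total 0); column heights now [6 6 6 6 2 0], max=6
Drop 5: L rot1 at col 1 lands with bottom-row=6; cleared 0 line(s) (total 0); column heights now [6 9 7 6 2 0], max=9

Answer: 0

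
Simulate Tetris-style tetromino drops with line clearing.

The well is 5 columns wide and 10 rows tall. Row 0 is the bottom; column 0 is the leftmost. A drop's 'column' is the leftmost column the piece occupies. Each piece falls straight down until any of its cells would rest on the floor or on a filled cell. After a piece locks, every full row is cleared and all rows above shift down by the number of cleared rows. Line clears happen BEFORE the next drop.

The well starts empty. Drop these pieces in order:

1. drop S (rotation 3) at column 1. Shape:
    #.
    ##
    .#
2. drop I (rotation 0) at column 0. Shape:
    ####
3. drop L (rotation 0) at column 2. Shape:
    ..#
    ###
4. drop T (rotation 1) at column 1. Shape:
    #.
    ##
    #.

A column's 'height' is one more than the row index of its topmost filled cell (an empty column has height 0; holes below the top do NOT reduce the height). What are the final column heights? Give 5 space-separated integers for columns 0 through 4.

Answer: 4 7 6 5 6

Derivation:
Drop 1: S rot3 at col 1 lands with bottom-row=0; cleared 0 line(s) (total 0); column heights now [0 3 2 0 0], max=3
Drop 2: I rot0 at col 0 lands with bottom-row=3; cleared 0 line(s) (total 0); column heights now [4 4 4 4 0], max=4
Drop 3: L rot0 at col 2 lands with bottom-row=4; cleared 0 line(s) (total 0); column heights now [4 4 5 5 6], max=6
Drop 4: T rot1 at col 1 lands with bottom-row=4; cleared 0 line(s) (total 0); column heights now [4 7 6 5 6], max=7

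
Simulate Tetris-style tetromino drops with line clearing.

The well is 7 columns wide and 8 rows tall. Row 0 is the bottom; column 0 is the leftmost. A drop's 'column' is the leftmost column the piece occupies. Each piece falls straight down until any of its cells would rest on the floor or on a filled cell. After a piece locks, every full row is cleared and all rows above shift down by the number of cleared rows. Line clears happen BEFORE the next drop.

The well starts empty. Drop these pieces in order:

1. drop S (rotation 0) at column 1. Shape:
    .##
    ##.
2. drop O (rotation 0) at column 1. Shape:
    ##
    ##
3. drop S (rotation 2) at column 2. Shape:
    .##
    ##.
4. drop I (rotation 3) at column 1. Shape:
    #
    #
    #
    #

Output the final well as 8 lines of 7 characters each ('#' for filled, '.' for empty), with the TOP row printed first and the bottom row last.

Answer: .#.....
.#.....
.#.##..
.###...
.##....
.##....
..##...
.##....

Derivation:
Drop 1: S rot0 at col 1 lands with bottom-row=0; cleared 0 line(s) (total 0); column heights now [0 1 2 2 0 0 0], max=2
Drop 2: O rot0 at col 1 lands with bottom-row=2; cleared 0 line(s) (total 0); column heights now [0 4 4 2 0 0 0], max=4
Drop 3: S rot2 at col 2 lands with bottom-row=4; cleared 0 line(s) (total 0); column heights now [0 4 5 6 6 0 0], max=6
Drop 4: I rot3 at col 1 lands with bottom-row=4; cleared 0 line(s) (total 0); column heights now [0 8 5 6 6 0 0], max=8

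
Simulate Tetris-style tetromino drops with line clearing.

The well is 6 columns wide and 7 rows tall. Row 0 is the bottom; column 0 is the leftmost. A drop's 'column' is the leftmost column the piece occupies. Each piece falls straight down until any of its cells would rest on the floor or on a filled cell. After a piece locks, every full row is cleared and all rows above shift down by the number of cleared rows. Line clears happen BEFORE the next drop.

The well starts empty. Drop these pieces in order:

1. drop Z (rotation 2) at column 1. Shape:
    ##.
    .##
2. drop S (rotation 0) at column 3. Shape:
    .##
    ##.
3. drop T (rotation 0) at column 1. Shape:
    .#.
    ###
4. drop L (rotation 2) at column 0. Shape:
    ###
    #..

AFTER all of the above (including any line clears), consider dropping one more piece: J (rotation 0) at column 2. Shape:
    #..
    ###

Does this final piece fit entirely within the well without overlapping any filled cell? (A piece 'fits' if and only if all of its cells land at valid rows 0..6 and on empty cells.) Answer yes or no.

Drop 1: Z rot2 at col 1 lands with bottom-row=0; cleared 0 line(s) (total 0); column heights now [0 2 2 1 0 0], max=2
Drop 2: S rot0 at col 3 lands with bottom-row=1; cleared 0 line(s) (total 0); column heights now [0 2 2 2 3 3], max=3
Drop 3: T rot0 at col 1 lands with bottom-row=2; cleared 0 line(s) (total 0); column heights now [0 3 4 3 3 3], max=4
Drop 4: L rot2 at col 0 lands with bottom-row=3; cleared 0 line(s) (total 0); column heights now [5 5 5 3 3 3], max=5
Test piece J rot0 at col 2 (width 3): heights before test = [5 5 5 3 3 3]; fits = True

Answer: yes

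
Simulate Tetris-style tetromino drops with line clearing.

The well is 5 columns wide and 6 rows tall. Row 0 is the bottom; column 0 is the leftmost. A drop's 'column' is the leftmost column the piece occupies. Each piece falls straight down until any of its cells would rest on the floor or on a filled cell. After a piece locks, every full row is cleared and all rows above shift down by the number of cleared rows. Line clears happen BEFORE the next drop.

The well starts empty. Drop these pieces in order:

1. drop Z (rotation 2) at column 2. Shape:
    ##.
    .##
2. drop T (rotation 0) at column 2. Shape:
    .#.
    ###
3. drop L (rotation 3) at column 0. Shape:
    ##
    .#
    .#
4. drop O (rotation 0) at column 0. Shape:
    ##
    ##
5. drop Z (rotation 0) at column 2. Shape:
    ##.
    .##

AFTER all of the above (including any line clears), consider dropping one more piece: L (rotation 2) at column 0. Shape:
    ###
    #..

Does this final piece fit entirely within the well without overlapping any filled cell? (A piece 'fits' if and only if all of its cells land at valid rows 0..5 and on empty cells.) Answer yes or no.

Answer: yes

Derivation:
Drop 1: Z rot2 at col 2 lands with bottom-row=0; cleared 0 line(s) (total 0); column heights now [0 0 2 2 1], max=2
Drop 2: T rot0 at col 2 lands with bottom-row=2; cleared 0 line(s) (total 0); column heights now [0 0 3 4 3], max=4
Drop 3: L rot3 at col 0 lands with bottom-row=0; cleared 1 line(s) (total 1); column heights now [0 2 2 3 1], max=3
Drop 4: O rot0 at col 0 lands with bottom-row=2; cleared 0 line(s) (total 1); column heights now [4 4 2 3 1], max=4
Drop 5: Z rot0 at col 2 lands with bottom-row=3; cleared 0 line(s) (total 1); column heights now [4 4 5 5 4], max=5
Test piece L rot2 at col 0 (width 3): heights before test = [4 4 5 5 4]; fits = True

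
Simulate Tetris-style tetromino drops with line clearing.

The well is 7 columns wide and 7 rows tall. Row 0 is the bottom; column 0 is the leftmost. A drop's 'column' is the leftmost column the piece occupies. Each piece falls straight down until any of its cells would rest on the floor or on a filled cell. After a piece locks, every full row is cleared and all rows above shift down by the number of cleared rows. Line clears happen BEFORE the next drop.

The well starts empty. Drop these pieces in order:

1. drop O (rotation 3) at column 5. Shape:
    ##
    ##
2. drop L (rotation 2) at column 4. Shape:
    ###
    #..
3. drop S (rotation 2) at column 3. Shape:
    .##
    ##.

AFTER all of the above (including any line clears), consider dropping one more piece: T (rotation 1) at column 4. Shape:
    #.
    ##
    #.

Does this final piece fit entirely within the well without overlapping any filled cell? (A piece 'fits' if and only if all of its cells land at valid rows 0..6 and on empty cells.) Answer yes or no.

Drop 1: O rot3 at col 5 lands with bottom-row=0; cleared 0 line(s) (total 0); column heights now [0 0 0 0 0 2 2], max=2
Drop 2: L rot2 at col 4 lands with bottom-row=1; cleared 0 line(s) (total 0); column heights now [0 0 0 0 3 3 3], max=3
Drop 3: S rot2 at col 3 lands with bottom-row=3; cleared 0 line(s) (total 0); column heights now [0 0 0 4 5 5 3], max=5
Test piece T rot1 at col 4 (width 2): heights before test = [0 0 0 4 5 5 3]; fits = False

Answer: no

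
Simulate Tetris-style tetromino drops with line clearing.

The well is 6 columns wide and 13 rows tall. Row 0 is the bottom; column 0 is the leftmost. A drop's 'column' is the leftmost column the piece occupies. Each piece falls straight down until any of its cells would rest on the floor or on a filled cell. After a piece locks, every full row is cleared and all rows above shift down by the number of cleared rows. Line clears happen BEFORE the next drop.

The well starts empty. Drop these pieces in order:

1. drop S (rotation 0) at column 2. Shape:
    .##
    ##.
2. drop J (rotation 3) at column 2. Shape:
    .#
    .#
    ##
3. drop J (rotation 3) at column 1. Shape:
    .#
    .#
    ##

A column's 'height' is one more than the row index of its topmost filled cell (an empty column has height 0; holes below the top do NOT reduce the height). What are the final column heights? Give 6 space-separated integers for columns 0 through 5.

Drop 1: S rot0 at col 2 lands with bottom-row=0; cleared 0 line(s) (total 0); column heights now [0 0 1 2 2 0], max=2
Drop 2: J rot3 at col 2 lands with bottom-row=2; cleared 0 line(s) (total 0); column heights now [0 0 3 5 2 0], max=5
Drop 3: J rot3 at col 1 lands with bottom-row=3; cleared 0 line(s) (total 0); column heights now [0 4 6 5 2 0], max=6

Answer: 0 4 6 5 2 0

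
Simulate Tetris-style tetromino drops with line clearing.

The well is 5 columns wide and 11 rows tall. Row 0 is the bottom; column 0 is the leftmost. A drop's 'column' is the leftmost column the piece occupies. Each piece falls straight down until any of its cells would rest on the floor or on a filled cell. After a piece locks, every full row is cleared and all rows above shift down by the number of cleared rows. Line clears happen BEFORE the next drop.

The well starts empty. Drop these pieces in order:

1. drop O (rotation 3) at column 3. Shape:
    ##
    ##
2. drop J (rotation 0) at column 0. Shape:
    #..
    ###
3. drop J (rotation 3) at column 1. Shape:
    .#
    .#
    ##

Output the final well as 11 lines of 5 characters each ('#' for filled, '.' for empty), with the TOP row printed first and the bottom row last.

Drop 1: O rot3 at col 3 lands with bottom-row=0; cleared 0 line(s) (total 0); column heights now [0 0 0 2 2], max=2
Drop 2: J rot0 at col 0 lands with bottom-row=0; cleared 1 line(s) (total 1); column heights now [1 0 0 1 1], max=1
Drop 3: J rot3 at col 1 lands with bottom-row=0; cleared 1 line(s) (total 2); column heights now [0 0 2 0 0], max=2

Answer: .....
.....
.....
.....
.....
.....
.....
.....
.....
..#..
..#..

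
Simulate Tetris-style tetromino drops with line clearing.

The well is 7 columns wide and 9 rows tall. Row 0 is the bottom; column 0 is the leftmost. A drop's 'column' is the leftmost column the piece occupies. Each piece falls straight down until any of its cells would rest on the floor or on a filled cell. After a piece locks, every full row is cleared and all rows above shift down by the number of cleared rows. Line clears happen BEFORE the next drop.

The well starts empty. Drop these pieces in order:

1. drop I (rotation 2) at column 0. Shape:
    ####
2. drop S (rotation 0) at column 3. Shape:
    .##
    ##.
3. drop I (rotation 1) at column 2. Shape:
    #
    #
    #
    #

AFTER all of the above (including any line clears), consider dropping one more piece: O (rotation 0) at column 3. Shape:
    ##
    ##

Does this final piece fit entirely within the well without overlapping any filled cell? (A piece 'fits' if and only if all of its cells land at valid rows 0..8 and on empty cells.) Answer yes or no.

Drop 1: I rot2 at col 0 lands with bottom-row=0; cleared 0 line(s) (total 0); column heights now [1 1 1 1 0 0 0], max=1
Drop 2: S rot0 at col 3 lands with bottom-row=1; cleared 0 line(s) (total 0); column heights now [1 1 1 2 3 3 0], max=3
Drop 3: I rot1 at col 2 lands with bottom-row=1; cleared 0 line(s) (total 0); column heights now [1 1 5 2 3 3 0], max=5
Test piece O rot0 at col 3 (width 2): heights before test = [1 1 5 2 3 3 0]; fits = True

Answer: yes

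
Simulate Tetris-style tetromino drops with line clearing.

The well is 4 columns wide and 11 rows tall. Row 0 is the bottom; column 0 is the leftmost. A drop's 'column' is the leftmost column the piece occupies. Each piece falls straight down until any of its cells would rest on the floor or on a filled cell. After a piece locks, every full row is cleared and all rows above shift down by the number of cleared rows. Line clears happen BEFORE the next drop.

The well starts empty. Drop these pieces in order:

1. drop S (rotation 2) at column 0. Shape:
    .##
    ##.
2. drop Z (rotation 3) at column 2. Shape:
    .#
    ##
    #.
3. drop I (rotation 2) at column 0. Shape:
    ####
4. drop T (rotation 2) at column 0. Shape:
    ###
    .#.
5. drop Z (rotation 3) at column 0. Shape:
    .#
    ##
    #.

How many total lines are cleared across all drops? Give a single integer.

Answer: 3

Derivation:
Drop 1: S rot2 at col 0 lands with bottom-row=0; cleared 0 line(s) (total 0); column heights now [1 2 2 0], max=2
Drop 2: Z rot3 at col 2 lands with bottom-row=2; cleared 0 line(s) (total 0); column heights now [1 2 4 5], max=5
Drop 3: I rot2 at col 0 lands with bottom-row=5; cleared 1 line(s) (total 1); column heights now [1 2 4 5], max=5
Drop 4: T rot2 at col 0 lands with bottom-row=3; cleared 1 line(s) (total 2); column heights now [1 4 4 4], max=4
Drop 5: Z rot3 at col 0 lands with bottom-row=3; cleared 1 line(s) (total 3); column heights now [4 5 3 0], max=5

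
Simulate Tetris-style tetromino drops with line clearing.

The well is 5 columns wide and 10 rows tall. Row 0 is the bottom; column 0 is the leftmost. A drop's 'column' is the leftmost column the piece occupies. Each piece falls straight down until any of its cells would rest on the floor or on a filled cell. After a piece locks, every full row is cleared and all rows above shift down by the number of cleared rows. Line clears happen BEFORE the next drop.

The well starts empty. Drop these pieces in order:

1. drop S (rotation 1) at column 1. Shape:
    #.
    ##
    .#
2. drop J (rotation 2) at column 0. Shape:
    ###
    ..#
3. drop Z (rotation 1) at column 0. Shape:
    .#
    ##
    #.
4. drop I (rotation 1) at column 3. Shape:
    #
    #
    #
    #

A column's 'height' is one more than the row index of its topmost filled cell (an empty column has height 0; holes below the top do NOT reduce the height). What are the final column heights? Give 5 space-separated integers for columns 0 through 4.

Answer: 6 7 4 4 0

Derivation:
Drop 1: S rot1 at col 1 lands with bottom-row=0; cleared 0 line(s) (total 0); column heights now [0 3 2 0 0], max=3
Drop 2: J rot2 at col 0 lands with bottom-row=2; cleared 0 line(s) (total 0); column heights now [4 4 4 0 0], max=4
Drop 3: Z rot1 at col 0 lands with bottom-row=4; cleared 0 line(s) (total 0); column heights now [6 7 4 0 0], max=7
Drop 4: I rot1 at col 3 lands with bottom-row=0; cleared 0 line(s) (total 0); column heights now [6 7 4 4 0], max=7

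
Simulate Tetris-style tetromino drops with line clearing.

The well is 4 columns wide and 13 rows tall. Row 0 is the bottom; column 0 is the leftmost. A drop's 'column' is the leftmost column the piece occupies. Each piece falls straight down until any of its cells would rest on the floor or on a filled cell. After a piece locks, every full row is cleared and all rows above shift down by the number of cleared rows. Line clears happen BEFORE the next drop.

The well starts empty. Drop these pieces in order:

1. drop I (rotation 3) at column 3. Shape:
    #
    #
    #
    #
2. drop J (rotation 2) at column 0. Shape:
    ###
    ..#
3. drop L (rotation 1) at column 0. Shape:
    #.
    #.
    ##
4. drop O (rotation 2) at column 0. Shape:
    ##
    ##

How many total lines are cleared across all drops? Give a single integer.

Answer: 2

Derivation:
Drop 1: I rot3 at col 3 lands with bottom-row=0; cleared 0 line(s) (total 0); column heights now [0 0 0 4], max=4
Drop 2: J rot2 at col 0 lands with bottom-row=0; cleared 1 line(s) (total 1); column heights now [0 0 1 3], max=3
Drop 3: L rot1 at col 0 lands with bottom-row=0; cleared 1 line(s) (total 2); column heights now [2 0 0 2], max=2
Drop 4: O rot2 at col 0 lands with bottom-row=2; cleared 0 line(s) (total 2); column heights now [4 4 0 2], max=4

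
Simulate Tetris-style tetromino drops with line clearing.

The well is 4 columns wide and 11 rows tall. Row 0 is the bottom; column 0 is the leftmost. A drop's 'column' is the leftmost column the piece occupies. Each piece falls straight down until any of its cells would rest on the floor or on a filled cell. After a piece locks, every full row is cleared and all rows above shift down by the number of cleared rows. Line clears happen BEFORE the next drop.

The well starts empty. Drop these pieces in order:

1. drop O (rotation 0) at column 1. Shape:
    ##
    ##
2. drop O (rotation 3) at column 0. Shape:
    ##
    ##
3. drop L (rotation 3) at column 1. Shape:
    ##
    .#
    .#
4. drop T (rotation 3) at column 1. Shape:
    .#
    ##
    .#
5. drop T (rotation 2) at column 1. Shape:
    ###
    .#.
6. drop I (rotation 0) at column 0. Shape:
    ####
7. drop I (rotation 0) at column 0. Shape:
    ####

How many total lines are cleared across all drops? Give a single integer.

Answer: 2

Derivation:
Drop 1: O rot0 at col 1 lands with bottom-row=0; cleared 0 line(s) (total 0); column heights now [0 2 2 0], max=2
Drop 2: O rot3 at col 0 lands with bottom-row=2; cleared 0 line(s) (total 0); column heights now [4 4 2 0], max=4
Drop 3: L rot3 at col 1 lands with bottom-row=2; cleared 0 line(s) (total 0); column heights now [4 5 5 0], max=5
Drop 4: T rot3 at col 1 lands with bottom-row=5; cleared 0 line(s) (total 0); column heights now [4 7 8 0], max=8
Drop 5: T rot2 at col 1 lands with bottom-row=8; cleared 0 line(s) (total 0); column heights now [4 10 10 10], max=10
Drop 6: I rot0 at col 0 lands with bottom-row=10; cleared 1 line(s) (total 1); column heights now [4 10 10 10], max=10
Drop 7: I rot0 at col 0 lands with bottom-row=10; cleared 1 line(s) (total 2); column heights now [4 10 10 10], max=10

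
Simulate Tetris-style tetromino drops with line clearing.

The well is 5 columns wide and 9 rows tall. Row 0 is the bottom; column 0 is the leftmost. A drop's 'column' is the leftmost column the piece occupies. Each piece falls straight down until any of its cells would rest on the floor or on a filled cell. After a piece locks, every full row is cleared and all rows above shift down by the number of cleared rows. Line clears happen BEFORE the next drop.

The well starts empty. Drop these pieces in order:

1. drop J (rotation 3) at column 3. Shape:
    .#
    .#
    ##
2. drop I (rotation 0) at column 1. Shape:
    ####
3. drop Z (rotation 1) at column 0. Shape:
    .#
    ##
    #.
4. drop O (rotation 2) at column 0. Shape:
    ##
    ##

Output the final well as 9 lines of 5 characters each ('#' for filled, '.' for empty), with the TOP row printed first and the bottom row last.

Answer: .....
.....
##...
##...
.#...
##...
....#
....#
...##

Derivation:
Drop 1: J rot3 at col 3 lands with bottom-row=0; cleared 0 line(s) (total 0); column heights now [0 0 0 1 3], max=3
Drop 2: I rot0 at col 1 lands with bottom-row=3; cleared 0 line(s) (total 0); column heights now [0 4 4 4 4], max=4
Drop 3: Z rot1 at col 0 lands with bottom-row=3; cleared 1 line(s) (total 1); column heights now [4 5 0 1 3], max=5
Drop 4: O rot2 at col 0 lands with bottom-row=5; cleared 0 line(s) (total 1); column heights now [7 7 0 1 3], max=7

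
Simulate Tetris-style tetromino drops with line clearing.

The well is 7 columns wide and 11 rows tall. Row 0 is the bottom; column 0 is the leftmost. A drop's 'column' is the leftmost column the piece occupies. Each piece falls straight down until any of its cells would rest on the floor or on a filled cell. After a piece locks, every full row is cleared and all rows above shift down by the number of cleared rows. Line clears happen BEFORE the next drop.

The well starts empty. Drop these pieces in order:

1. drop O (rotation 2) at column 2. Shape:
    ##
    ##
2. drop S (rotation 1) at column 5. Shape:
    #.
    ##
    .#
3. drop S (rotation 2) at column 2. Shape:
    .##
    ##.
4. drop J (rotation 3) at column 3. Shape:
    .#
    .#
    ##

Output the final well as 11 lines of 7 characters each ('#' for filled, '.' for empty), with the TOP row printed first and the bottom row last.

Answer: .......
.......
.......
.......
....#..
....#..
...##..
...##..
..##.#.
..##.##
..##..#

Derivation:
Drop 1: O rot2 at col 2 lands with bottom-row=0; cleared 0 line(s) (total 0); column heights now [0 0 2 2 0 0 0], max=2
Drop 2: S rot1 at col 5 lands with bottom-row=0; cleared 0 line(s) (total 0); column heights now [0 0 2 2 0 3 2], max=3
Drop 3: S rot2 at col 2 lands with bottom-row=2; cleared 0 line(s) (total 0); column heights now [0 0 3 4 4 3 2], max=4
Drop 4: J rot3 at col 3 lands with bottom-row=4; cleared 0 line(s) (total 0); column heights now [0 0 3 5 7 3 2], max=7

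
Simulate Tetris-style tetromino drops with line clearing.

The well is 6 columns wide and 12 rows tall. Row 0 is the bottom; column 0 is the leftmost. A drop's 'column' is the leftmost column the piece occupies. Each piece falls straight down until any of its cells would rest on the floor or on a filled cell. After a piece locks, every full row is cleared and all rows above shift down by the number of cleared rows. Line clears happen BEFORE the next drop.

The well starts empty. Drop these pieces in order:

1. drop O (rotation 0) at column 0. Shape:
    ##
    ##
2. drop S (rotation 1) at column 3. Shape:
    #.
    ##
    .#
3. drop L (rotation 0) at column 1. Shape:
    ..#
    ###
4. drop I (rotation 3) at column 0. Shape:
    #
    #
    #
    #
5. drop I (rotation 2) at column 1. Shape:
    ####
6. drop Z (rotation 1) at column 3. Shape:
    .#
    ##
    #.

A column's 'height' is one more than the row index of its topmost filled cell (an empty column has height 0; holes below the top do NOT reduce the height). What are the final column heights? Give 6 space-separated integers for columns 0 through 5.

Drop 1: O rot0 at col 0 lands with bottom-row=0; cleared 0 line(s) (total 0); column heights now [2 2 0 0 0 0], max=2
Drop 2: S rot1 at col 3 lands with bottom-row=0; cleared 0 line(s) (total 0); column heights now [2 2 0 3 2 0], max=3
Drop 3: L rot0 at col 1 lands with bottom-row=3; cleared 0 line(s) (total 0); column heights now [2 4 4 5 2 0], max=5
Drop 4: I rot3 at col 0 lands with bottom-row=2; cleared 0 line(s) (total 0); column heights now [6 4 4 5 2 0], max=6
Drop 5: I rot2 at col 1 lands with bottom-row=5; cleared 0 line(s) (total 0); column heights now [6 6 6 6 6 0], max=6
Drop 6: Z rot1 at col 3 lands with bottom-row=6; cleared 0 line(s) (total 0); column heights now [6 6 6 8 9 0], max=9

Answer: 6 6 6 8 9 0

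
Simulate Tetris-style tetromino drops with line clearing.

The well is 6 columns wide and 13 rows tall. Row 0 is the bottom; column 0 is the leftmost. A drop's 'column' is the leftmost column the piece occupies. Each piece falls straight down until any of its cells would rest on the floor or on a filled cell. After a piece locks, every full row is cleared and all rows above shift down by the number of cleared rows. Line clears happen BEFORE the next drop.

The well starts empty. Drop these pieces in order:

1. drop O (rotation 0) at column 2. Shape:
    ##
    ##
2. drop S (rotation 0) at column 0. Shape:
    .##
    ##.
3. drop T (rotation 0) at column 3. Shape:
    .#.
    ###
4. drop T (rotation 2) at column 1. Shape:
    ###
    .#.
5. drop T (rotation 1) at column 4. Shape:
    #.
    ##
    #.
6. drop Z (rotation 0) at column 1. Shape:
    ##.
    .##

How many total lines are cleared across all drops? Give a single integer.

Answer: 0

Derivation:
Drop 1: O rot0 at col 2 lands with bottom-row=0; cleared 0 line(s) (total 0); column heights now [0 0 2 2 0 0], max=2
Drop 2: S rot0 at col 0 lands with bottom-row=1; cleared 0 line(s) (total 0); column heights now [2 3 3 2 0 0], max=3
Drop 3: T rot0 at col 3 lands with bottom-row=2; cleared 0 line(s) (total 0); column heights now [2 3 3 3 4 3], max=4
Drop 4: T rot2 at col 1 lands with bottom-row=3; cleared 0 line(s) (total 0); column heights now [2 5 5 5 4 3], max=5
Drop 5: T rot1 at col 4 lands with bottom-row=4; cleared 0 line(s) (total 0); column heights now [2 5 5 5 7 6], max=7
Drop 6: Z rot0 at col 1 lands with bottom-row=5; cleared 0 line(s) (total 0); column heights now [2 7 7 6 7 6], max=7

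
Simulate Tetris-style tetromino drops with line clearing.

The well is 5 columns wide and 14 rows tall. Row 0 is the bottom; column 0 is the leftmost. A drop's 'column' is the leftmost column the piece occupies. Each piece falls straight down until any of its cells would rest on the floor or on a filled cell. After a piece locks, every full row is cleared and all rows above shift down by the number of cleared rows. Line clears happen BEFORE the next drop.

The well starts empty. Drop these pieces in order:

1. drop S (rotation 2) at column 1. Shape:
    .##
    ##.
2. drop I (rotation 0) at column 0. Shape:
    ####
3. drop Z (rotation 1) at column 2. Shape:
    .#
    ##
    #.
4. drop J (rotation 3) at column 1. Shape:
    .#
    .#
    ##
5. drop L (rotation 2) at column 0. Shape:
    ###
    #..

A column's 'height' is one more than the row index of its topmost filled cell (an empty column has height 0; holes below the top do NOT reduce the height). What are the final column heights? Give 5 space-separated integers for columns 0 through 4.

Answer: 9 9 9 6 0

Derivation:
Drop 1: S rot2 at col 1 lands with bottom-row=0; cleared 0 line(s) (total 0); column heights now [0 1 2 2 0], max=2
Drop 2: I rot0 at col 0 lands with bottom-row=2; cleared 0 line(s) (total 0); column heights now [3 3 3 3 0], max=3
Drop 3: Z rot1 at col 2 lands with bottom-row=3; cleared 0 line(s) (total 0); column heights now [3 3 5 6 0], max=6
Drop 4: J rot3 at col 1 lands with bottom-row=5; cleared 0 line(s) (total 0); column heights now [3 6 8 6 0], max=8
Drop 5: L rot2 at col 0 lands with bottom-row=7; cleared 0 line(s) (total 0); column heights now [9 9 9 6 0], max=9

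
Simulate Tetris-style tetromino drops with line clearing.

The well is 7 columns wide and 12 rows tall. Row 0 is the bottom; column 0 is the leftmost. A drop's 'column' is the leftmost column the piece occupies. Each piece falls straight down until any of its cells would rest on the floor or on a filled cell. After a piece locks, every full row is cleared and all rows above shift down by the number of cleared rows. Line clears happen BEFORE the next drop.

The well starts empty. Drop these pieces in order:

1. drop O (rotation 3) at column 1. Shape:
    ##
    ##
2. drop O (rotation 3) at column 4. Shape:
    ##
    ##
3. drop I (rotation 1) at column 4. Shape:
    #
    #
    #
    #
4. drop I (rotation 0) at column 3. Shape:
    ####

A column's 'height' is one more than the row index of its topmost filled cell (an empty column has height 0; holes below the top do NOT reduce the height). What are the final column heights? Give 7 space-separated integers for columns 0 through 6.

Drop 1: O rot3 at col 1 lands with bottom-row=0; cleared 0 line(s) (total 0); column heights now [0 2 2 0 0 0 0], max=2
Drop 2: O rot3 at col 4 lands with bottom-row=0; cleared 0 line(s) (total 0); column heights now [0 2 2 0 2 2 0], max=2
Drop 3: I rot1 at col 4 lands with bottom-row=2; cleared 0 line(s) (total 0); column heights now [0 2 2 0 6 2 0], max=6
Drop 4: I rot0 at col 3 lands with bottom-row=6; cleared 0 line(s) (total 0); column heights now [0 2 2 7 7 7 7], max=7

Answer: 0 2 2 7 7 7 7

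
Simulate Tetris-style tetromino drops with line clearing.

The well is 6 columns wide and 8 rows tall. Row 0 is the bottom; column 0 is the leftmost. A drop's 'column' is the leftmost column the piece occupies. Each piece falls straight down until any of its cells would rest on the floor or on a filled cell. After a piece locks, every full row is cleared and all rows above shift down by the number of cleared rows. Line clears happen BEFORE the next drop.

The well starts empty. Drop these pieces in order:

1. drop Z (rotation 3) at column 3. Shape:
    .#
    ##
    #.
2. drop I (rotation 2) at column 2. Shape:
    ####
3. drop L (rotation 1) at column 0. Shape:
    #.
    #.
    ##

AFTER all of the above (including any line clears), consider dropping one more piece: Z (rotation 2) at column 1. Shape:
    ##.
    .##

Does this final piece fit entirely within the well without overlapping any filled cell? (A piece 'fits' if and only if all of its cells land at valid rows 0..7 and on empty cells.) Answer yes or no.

Answer: yes

Derivation:
Drop 1: Z rot3 at col 3 lands with bottom-row=0; cleared 0 line(s) (total 0); column heights now [0 0 0 2 3 0], max=3
Drop 2: I rot2 at col 2 lands with bottom-row=3; cleared 0 line(s) (total 0); column heights now [0 0 4 4 4 4], max=4
Drop 3: L rot1 at col 0 lands with bottom-row=0; cleared 0 line(s) (total 0); column heights now [3 1 4 4 4 4], max=4
Test piece Z rot2 at col 1 (width 3): heights before test = [3 1 4 4 4 4]; fits = True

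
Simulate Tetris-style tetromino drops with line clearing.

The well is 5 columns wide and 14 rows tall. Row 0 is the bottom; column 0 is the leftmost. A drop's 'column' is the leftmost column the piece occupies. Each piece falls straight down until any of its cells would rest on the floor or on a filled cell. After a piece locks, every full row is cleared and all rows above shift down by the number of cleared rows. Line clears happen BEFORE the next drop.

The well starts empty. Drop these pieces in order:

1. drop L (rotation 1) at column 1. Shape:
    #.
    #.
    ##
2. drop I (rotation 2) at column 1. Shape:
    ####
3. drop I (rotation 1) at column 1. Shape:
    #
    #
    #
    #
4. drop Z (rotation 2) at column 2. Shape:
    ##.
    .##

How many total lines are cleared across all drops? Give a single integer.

Answer: 0

Derivation:
Drop 1: L rot1 at col 1 lands with bottom-row=0; cleared 0 line(s) (total 0); column heights now [0 3 1 0 0], max=3
Drop 2: I rot2 at col 1 lands with bottom-row=3; cleared 0 line(s) (total 0); column heights now [0 4 4 4 4], max=4
Drop 3: I rot1 at col 1 lands with bottom-row=4; cleared 0 line(s) (total 0); column heights now [0 8 4 4 4], max=8
Drop 4: Z rot2 at col 2 lands with bottom-row=4; cleared 0 line(s) (total 0); column heights now [0 8 6 6 5], max=8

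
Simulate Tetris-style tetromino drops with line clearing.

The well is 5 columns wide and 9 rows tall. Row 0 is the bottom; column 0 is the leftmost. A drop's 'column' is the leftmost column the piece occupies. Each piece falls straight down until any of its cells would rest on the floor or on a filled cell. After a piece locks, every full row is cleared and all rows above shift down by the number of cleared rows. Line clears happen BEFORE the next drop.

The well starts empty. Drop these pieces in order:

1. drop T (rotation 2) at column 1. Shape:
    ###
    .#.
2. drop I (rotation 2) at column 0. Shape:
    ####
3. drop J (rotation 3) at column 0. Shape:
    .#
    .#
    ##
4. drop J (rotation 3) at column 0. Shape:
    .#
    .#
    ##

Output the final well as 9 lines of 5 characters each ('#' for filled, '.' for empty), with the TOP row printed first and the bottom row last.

Answer: .#...
.#...
##...
.#...
.#...
##...
####.
.###.
..#..

Derivation:
Drop 1: T rot2 at col 1 lands with bottom-row=0; cleared 0 line(s) (total 0); column heights now [0 2 2 2 0], max=2
Drop 2: I rot2 at col 0 lands with bottom-row=2; cleared 0 line(s) (total 0); column heights now [3 3 3 3 0], max=3
Drop 3: J rot3 at col 0 lands with bottom-row=3; cleared 0 line(s) (total 0); column heights now [4 6 3 3 0], max=6
Drop 4: J rot3 at col 0 lands with bottom-row=6; cleared 0 line(s) (total 0); column heights now [7 9 3 3 0], max=9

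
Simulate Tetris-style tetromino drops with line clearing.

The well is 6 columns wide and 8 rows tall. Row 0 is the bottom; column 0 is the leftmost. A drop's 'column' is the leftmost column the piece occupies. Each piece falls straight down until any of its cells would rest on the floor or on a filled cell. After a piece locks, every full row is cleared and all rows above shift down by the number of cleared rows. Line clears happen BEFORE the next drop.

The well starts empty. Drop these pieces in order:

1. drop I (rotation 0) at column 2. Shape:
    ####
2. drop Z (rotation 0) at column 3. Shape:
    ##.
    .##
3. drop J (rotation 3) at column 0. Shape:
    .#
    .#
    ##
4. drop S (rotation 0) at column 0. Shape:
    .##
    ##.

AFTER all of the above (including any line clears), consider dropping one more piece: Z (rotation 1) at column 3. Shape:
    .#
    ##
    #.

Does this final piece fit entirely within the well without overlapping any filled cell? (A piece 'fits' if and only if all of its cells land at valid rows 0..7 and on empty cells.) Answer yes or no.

Drop 1: I rot0 at col 2 lands with bottom-row=0; cleared 0 line(s) (total 0); column heights now [0 0 1 1 1 1], max=1
Drop 2: Z rot0 at col 3 lands with bottom-row=1; cleared 0 line(s) (total 0); column heights now [0 0 1 3 3 2], max=3
Drop 3: J rot3 at col 0 lands with bottom-row=0; cleared 1 line(s) (total 1); column heights now [0 2 0 2 2 1], max=2
Drop 4: S rot0 at col 0 lands with bottom-row=2; cleared 0 line(s) (total 1); column heights now [3 4 4 2 2 1], max=4
Test piece Z rot1 at col 3 (width 2): heights before test = [3 4 4 2 2 1]; fits = True

Answer: yes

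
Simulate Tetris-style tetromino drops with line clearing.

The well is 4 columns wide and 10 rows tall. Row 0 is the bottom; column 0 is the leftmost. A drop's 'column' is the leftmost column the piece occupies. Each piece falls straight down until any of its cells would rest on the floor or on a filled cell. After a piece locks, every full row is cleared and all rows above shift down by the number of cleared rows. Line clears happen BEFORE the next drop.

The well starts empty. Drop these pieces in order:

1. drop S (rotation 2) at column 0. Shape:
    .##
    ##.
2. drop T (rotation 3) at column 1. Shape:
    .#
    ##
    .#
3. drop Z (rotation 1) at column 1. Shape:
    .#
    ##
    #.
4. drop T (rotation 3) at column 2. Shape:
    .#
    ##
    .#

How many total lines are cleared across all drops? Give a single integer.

Drop 1: S rot2 at col 0 lands with bottom-row=0; cleared 0 line(s) (total 0); column heights now [1 2 2 0], max=2
Drop 2: T rot3 at col 1 lands with bottom-row=2; cleared 0 line(s) (total 0); column heights now [1 4 5 0], max=5
Drop 3: Z rot1 at col 1 lands with bottom-row=4; cleared 0 line(s) (total 0); column heights now [1 6 7 0], max=7
Drop 4: T rot3 at col 2 lands with bottom-row=6; cleared 0 line(s) (total 0); column heights now [1 6 8 9], max=9

Answer: 0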